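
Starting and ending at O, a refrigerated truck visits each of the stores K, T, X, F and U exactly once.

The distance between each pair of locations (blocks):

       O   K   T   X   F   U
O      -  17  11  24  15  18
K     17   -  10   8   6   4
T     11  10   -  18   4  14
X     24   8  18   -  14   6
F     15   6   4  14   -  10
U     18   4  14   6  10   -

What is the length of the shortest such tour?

There are 60 distinct closed tours to check (reversals are equivalent).
O → K → T → X → F → U → O: 17+10+18+14+10+18 = 87
O → K → T → X → U → F → O: 17+10+18+6+10+15 = 76
O → K → T → F → X → U → O: 17+10+4+14+6+18 = 69
O → K → T → F → U → X → O: 17+10+4+10+6+24 = 71
O → K → T → U → X → F → O: 17+10+14+6+14+15 = 76
O → K → T → U → F → X → O: 17+10+14+10+14+24 = 89
O → K → X → T → F → U → O: 17+8+18+4+10+18 = 75
O → K → X → T → U → F → O: 17+8+18+14+10+15 = 82
O → K → X → F → T → U → O: 17+8+14+4+14+18 = 75
O → K → X → F → U → T → O: 17+8+14+10+14+11 = 74
O → K → X → U → T → F → O: 17+8+6+14+4+15 = 64
O → K → X → U → F → T → O: 17+8+6+10+4+11 = 56
O → K → F → T → X → U → O: 17+6+4+18+6+18 = 69
O → K → F → T → U → X → O: 17+6+4+14+6+24 = 71
… (46 more)
O → T → F → K → X → U → O: 11+4+6+8+6+18 = 53  ← best
The minimum is 53.
One optimal route: O → T → F → K → X → U → O (or its reverse).

Minimum total distance: 53 blocks.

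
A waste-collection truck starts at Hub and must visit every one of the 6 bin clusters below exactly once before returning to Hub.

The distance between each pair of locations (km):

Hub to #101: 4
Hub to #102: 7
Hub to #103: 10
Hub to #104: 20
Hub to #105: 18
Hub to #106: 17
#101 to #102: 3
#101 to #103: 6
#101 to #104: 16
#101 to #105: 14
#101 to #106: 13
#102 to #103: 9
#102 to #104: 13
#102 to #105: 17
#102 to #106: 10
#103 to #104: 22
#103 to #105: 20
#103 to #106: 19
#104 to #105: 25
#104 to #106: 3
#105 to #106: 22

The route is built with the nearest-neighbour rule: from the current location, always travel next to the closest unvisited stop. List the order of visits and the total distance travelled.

From Hub: distances to unvisited — #101=4, #102=7, #103=10, #106=17, #105=18, #104=20. Nearest is #101 (4).
From #101: distances to unvisited — #102=3, #103=6, #106=13, #105=14, #104=16. Nearest is #102 (3).
From #102: distances to unvisited — #103=9, #106=10, #104=13, #105=17. Nearest is #103 (9).
From #103: distances to unvisited — #106=19, #105=20, #104=22. Nearest is #106 (19).
From #106: distances to unvisited — #104=3, #105=22. Nearest is #104 (3).
From #104: distances to unvisited — #105=25. Nearest is #105 (25).
Return #105→Hub: 18.
Total = 4 + 3 + 9 + 19 + 3 + 25 + 18 = 81.

Total distance 81 km via the nearest-neighbour route Hub → #101 → #102 → #103 → #106 → #104 → #105 → Hub.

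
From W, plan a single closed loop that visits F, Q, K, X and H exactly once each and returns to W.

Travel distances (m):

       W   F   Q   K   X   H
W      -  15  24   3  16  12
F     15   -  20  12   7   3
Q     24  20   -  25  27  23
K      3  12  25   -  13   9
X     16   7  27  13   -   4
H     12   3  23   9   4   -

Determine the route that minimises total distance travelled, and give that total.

Minimum total distance: 67 m.

With 5 stops there are 5!/2 = 60 distinct round trips (a route and its reverse cost the same).
W → F → Q → K → X → H → W: 15+20+25+13+4+12 = 89
W → F → Q → K → H → X → W: 15+20+25+9+4+16 = 89
W → F → Q → X → K → H → W: 15+20+27+13+9+12 = 96
W → F → Q → X → H → K → W: 15+20+27+4+9+3 = 78
W → F → Q → H → K → X → W: 15+20+23+9+13+16 = 96
W → F → Q → H → X → K → W: 15+20+23+4+13+3 = 78
W → F → K → Q → X → H → W: 15+12+25+27+4+12 = 95
W → F → K → Q → H → X → W: 15+12+25+23+4+16 = 95
W → F → K → X → Q → H → W: 15+12+13+27+23+12 = 102
W → F → K → X → H → Q → W: 15+12+13+4+23+24 = 91
W → F → K → H → Q → X → W: 15+12+9+23+27+16 = 102
W → F → K → H → X → Q → W: 15+12+9+4+27+24 = 91
W → F → X → Q → K → H → W: 15+7+27+25+9+12 = 95
W → F → X → Q → H → K → W: 15+7+27+23+9+3 = 84
… (46 more)
W → Q → F → X → H → K → W: 24+20+7+4+9+3 = 67  ← best
The minimum is 67.
One optimal route: W → Q → F → X → H → K → W (or its reverse).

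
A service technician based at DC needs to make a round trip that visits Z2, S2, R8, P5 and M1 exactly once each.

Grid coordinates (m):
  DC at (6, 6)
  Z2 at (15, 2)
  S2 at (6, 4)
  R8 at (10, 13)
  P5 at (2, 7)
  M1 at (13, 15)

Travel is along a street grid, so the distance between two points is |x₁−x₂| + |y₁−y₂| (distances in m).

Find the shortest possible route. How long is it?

Minimum total distance: 52 m.

There are 60 distinct closed tours to check (reversals are equivalent).
DC → Z2 → S2 → R8 → P5 → M1 → DC: 13+11+13+14+19+16 = 86
DC → Z2 → S2 → R8 → M1 → P5 → DC: 13+11+13+5+19+5 = 66
DC → Z2 → S2 → P5 → R8 → M1 → DC: 13+11+7+14+5+16 = 66
DC → Z2 → S2 → P5 → M1 → R8 → DC: 13+11+7+19+5+11 = 66
DC → Z2 → S2 → M1 → R8 → P5 → DC: 13+11+18+5+14+5 = 66
DC → Z2 → S2 → M1 → P5 → R8 → DC: 13+11+18+19+14+11 = 86
DC → Z2 → R8 → S2 → P5 → M1 → DC: 13+16+13+7+19+16 = 84
DC → Z2 → R8 → S2 → M1 → P5 → DC: 13+16+13+18+19+5 = 84
DC → Z2 → R8 → P5 → S2 → M1 → DC: 13+16+14+7+18+16 = 84
DC → Z2 → R8 → P5 → M1 → S2 → DC: 13+16+14+19+18+2 = 82
DC → Z2 → R8 → M1 → S2 → P5 → DC: 13+16+5+18+7+5 = 64
DC → Z2 → R8 → M1 → P5 → S2 → DC: 13+16+5+19+7+2 = 62
DC → Z2 → P5 → S2 → R8 → M1 → DC: 13+18+7+13+5+16 = 72
DC → Z2 → P5 → S2 → M1 → R8 → DC: 13+18+7+18+5+11 = 72
… (46 more)
DC → S2 → Z2 → M1 → R8 → P5 → DC: 2+11+15+5+14+5 = 52  ← best
The minimum is 52.
One optimal route: DC → S2 → Z2 → M1 → R8 → P5 → DC (or its reverse).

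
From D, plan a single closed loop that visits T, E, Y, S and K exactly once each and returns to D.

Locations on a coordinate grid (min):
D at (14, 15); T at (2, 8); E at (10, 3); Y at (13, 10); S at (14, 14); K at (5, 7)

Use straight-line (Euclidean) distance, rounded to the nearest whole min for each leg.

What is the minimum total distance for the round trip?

There are 60 distinct closed tours to check (reversals are equivalent).
D→T→E→Y→S→K→D: 14+9+8+4+11+12 = 58
D→T→E→Y→K→S→D: 14+9+8+9+11+1 = 52
D→T→E→S→Y→K→D: 14+9+12+4+9+12 = 60
D→T→E→S→K→Y→D: 14+9+12+11+9+5 = 60
D→T→E→K→Y→S→D: 14+9+6+9+4+1 = 43
D→T→E→K→S→Y→D: 14+9+6+11+4+5 = 49
D→T→Y→E→S→K→D: 14+11+8+12+11+12 = 68
D→T→Y→E→K→S→D: 14+11+8+6+11+1 = 51
D→T→Y→S→E→K→D: 14+11+4+12+6+12 = 59
D→T→Y→S→K→E→D: 14+11+4+11+6+13 = 59
D→T→Y→K→E→S→D: 14+11+9+6+12+1 = 53
D→T→Y→K→S→E→D: 14+11+9+11+12+13 = 70
D→T→S→E→Y→K→D: 14+13+12+8+9+12 = 68
D→T→S→E→K→Y→D: 14+13+12+6+9+5 = 59
… (46 more)
D→T→K→E→Y→S→D: 14+3+6+8+4+1 = 36  ← best
The minimum is 36.
One optimal route: D → T → K → E → Y → S → D (or its reverse).

Minimum total distance: 36 min.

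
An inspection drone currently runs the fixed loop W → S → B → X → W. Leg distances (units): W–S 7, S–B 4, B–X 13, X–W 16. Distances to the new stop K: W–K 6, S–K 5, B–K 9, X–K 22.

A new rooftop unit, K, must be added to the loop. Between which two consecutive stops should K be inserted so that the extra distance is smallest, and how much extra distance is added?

Insertion cost between consecutive stops i–j is d(i,K) + d(K,j) − d(i,j):
  between W and S: 6 + 5 − 7 = 4
  between S and B: 5 + 9 − 4 = 10
  between B and X: 9 + 22 − 13 = 18
  between X and W: 22 + 6 − 16 = 12
Cheapest insertion is between W and S, adding 4.
New total = 40 + 4 = 44.

Adding 4 by placing K on the W–S leg.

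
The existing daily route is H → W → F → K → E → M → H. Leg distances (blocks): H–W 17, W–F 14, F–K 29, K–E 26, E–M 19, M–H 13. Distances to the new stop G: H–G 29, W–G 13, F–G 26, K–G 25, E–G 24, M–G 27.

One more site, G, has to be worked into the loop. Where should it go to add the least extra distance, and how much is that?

Insertion cost between consecutive stops i–j is d(i,G) + d(G,j) − d(i,j):
  between H and W: 29 + 13 − 17 = 25
  between W and F: 13 + 26 − 14 = 25
  between F and K: 26 + 25 − 29 = 22
  between K and E: 25 + 24 − 26 = 23
  between E and M: 24 + 27 − 19 = 32
  between M and H: 27 + 29 − 13 = 43
Cheapest insertion is between F and K, adding 22.
New total = 118 + 22 = 140.

Minimum extra distance: 22 blocks, inserting G between F and K.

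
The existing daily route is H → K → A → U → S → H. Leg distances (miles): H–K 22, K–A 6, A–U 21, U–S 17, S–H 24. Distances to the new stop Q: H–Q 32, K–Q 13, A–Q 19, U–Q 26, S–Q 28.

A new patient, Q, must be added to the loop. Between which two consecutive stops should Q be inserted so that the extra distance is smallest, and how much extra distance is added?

Insertion cost between consecutive stops i–j is d(i,Q) + d(Q,j) − d(i,j):
  between H and K: 32 + 13 − 22 = 23
  between K and A: 13 + 19 − 6 = 26
  between A and U: 19 + 26 − 21 = 24
  between U and S: 26 + 28 − 17 = 37
  between S and H: 28 + 32 − 24 = 36
Cheapest insertion is between H and K, adding 23.
New total = 90 + 23 = 113.

+23 miles — insert Q between H and K.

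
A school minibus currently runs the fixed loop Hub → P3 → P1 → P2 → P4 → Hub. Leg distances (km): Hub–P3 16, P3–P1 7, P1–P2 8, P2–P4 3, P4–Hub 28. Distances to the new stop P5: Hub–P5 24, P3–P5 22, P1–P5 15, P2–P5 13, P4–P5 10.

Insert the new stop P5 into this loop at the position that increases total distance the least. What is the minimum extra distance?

Insertion cost between consecutive stops i–j is d(i,P5) + d(P5,j) − d(i,j):
  between Hub and P3: 24 + 22 − 16 = 30
  between P3 and P1: 22 + 15 − 7 = 30
  between P1 and P2: 15 + 13 − 8 = 20
  between P2 and P4: 13 + 10 − 3 = 20
  between P4 and Hub: 10 + 24 − 28 = 6
Cheapest insertion is between P4 and Hub, adding 6.
New total = 62 + 6 = 68.

Adding 6 km by placing P5 on the P4–Hub leg.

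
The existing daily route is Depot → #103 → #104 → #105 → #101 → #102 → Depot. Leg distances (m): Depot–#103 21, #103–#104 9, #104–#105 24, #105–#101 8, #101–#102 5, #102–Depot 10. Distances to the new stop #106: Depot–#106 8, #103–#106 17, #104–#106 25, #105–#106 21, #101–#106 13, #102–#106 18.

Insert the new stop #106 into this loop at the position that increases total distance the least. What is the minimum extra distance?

Insertion cost between consecutive stops i–j is d(i,#106) + d(#106,j) − d(i,j):
  between Depot and #103: 8 + 17 − 21 = 4
  between #103 and #104: 17 + 25 − 9 = 33
  between #104 and #105: 25 + 21 − 24 = 22
  between #105 and #101: 21 + 13 − 8 = 26
  between #101 and #102: 13 + 18 − 5 = 26
  between #102 and Depot: 18 + 8 − 10 = 16
Cheapest insertion is between Depot and #103, adding 4.
New total = 77 + 4 = 81.

+4 m — insert #106 between Depot and #103.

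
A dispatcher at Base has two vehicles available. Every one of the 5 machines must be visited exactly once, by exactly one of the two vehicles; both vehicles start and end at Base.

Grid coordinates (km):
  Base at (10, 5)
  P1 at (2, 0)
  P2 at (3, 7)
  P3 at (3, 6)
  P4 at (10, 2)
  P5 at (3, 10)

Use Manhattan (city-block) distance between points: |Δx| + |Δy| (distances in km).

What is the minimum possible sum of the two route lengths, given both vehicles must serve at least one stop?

Minimum combined distance: 42 km.

Try each way of splitting the stops between the two vehicles (each non-empty) and, for each split, find the best tour for each vehicle:
  {P1} + {P2, P3, P4, P5}: 26 + 30 = 56
  {P2} + {P1, P3, P4, P5}: 18 + 36 = 54
  {P1, P2} + {P3, P4, P5}: 30 + 30 = 60
  {P3} + {P1, P2, P4, P5}: 16 + 36 = 52
  {P1, P3} + {P2, P4, P5}: 28 + 30 = 58
  {P2, P3} + {P1, P4, P5}: 18 + 36 = 54
  … (15 splits in total)
  {P4} + {P1, P2, P3, P5}: 6 + 36 = 42  ← best
Best: vehicle 1 Base → P4 → Base = 6; vehicle 2 Base → P1 → P2 → P5 → P3 → Base = 36; combined 42.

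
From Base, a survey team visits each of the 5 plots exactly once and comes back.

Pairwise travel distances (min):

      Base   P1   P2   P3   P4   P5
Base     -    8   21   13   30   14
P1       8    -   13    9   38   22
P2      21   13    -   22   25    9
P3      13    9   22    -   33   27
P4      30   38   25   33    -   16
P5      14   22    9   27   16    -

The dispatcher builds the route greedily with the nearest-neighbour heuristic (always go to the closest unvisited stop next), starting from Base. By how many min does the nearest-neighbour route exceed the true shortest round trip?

4 min longer than the optimal tour.

Base: P1=8, P3=13, P5=14, P2=21, P4=30 ⇒ P1
P1: P3=9, P2=13, P5=22, P4=38 ⇒ P3
P3: P2=22, P5=27, P4=33 ⇒ P2
P2: P5=9, P4=25 ⇒ P5
P5: P4=16 ⇒ P4
NN route Base → P1 → P3 → P2 → P5 → P4 → Base costs 94.
Optimal: Base → P3 → P1 → P2 → P4 → P5 → Base costs 90 (by enumerating all 60 distinct tours).
Excess = 94 − 90 = 4.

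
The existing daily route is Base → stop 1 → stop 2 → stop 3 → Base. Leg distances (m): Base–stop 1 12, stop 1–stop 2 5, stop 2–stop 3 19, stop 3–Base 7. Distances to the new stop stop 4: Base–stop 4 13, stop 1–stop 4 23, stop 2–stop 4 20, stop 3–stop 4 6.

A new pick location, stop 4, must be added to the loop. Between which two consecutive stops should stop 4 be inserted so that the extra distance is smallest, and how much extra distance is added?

+7 m — insert stop 4 between stop 2 and stop 3.

Insertion cost between consecutive stops i–j is d(i,stop 4) + d(stop 4,j) − d(i,j):
  between Base and stop 1: 13 + 23 − 12 = 24
  between stop 1 and stop 2: 23 + 20 − 5 = 38
  between stop 2 and stop 3: 20 + 6 − 19 = 7
  between stop 3 and Base: 6 + 13 − 7 = 12
Cheapest insertion is between stop 2 and stop 3, adding 7.
New total = 43 + 7 = 50.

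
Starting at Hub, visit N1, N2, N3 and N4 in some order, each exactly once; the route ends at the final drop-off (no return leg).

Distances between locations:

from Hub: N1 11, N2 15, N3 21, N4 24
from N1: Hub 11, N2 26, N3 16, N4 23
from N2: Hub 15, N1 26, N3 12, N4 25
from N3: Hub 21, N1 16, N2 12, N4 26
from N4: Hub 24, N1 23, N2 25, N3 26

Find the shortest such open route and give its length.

Shortest open route: 64.

There are 4! = 24 possible orderings.
Hub→N1→N2→N3→N4: 11+26+12+26 = 75
Hub→N1→N2→N4→N3: 11+26+25+26 = 88
Hub→N1→N3→N2→N4: 11+16+12+25 = 64
Hub→N1→N3→N4→N2: 11+16+26+25 = 78
Hub→N1→N4→N2→N3: 11+23+25+12 = 71
Hub→N1→N4→N3→N2: 11+23+26+12 = 72
Hub→N2→N1→N3→N4: 15+26+16+26 = 83
Hub→N2→N1→N4→N3: 15+26+23+26 = 90
Hub→N2→N3→N1→N4: 15+12+16+23 = 66
Hub→N2→N3→N4→N1: 15+12+26+23 = 76
Hub→N2→N4→N1→N3: 15+25+23+16 = 79
Hub→N2→N4→N3→N1: 15+25+26+16 = 82
Hub→N3→N1→N2→N4: 21+16+26+25 = 88
Hub→N3→N1→N4→N2: 21+16+23+25 = 85
… (10 more)
The minimum is 64.
One shortest path: Hub → N1 → N3 → N2 → N4.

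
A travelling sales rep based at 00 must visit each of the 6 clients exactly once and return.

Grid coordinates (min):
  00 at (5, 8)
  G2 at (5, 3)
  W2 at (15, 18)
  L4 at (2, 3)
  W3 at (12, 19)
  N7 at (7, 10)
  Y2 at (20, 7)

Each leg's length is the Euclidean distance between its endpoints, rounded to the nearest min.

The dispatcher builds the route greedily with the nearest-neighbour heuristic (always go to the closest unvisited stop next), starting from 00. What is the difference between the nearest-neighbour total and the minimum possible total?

6 min longer than the optimal tour.

00: N7=3, G2=5, L4=6, W3=13, W2=14, Y2=15 ⇒ N7
N7: G2=7, L4=9, W3=10, W2=11, Y2=13 ⇒ G2
G2: L4=3, Y2=16, W3=17, W2=18 ⇒ L4
L4: Y2=18, W3=19, W2=20 ⇒ Y2
Y2: W2=12, W3=14 ⇒ W2
W2: W3=3 ⇒ W3
NN route 00 → N7 → G2 → L4 → Y2 → W2 → W3 → 00 costs 59.
Optimal: 00 → L4 → G2 → Y2 → W2 → W3 → N7 → 00 costs 53 (by enumerating all 360 distinct tours).
Excess = 59 − 53 = 6.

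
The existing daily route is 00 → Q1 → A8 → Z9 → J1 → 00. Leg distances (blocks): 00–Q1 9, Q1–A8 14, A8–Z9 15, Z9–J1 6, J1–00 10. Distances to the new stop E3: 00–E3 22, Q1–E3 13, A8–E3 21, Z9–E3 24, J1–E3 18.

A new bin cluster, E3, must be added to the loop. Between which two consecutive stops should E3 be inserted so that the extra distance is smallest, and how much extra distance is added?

Adding 20 blocks by placing E3 on the Q1–A8 leg.

Insertion cost between consecutive stops i–j is d(i,E3) + d(E3,j) − d(i,j):
  between 00 and Q1: 22 + 13 − 9 = 26
  between Q1 and A8: 13 + 21 − 14 = 20
  between A8 and Z9: 21 + 24 − 15 = 30
  between Z9 and J1: 24 + 18 − 6 = 36
  between J1 and 00: 18 + 22 − 10 = 30
Cheapest insertion is between Q1 and A8, adding 20.
New total = 54 + 20 = 74.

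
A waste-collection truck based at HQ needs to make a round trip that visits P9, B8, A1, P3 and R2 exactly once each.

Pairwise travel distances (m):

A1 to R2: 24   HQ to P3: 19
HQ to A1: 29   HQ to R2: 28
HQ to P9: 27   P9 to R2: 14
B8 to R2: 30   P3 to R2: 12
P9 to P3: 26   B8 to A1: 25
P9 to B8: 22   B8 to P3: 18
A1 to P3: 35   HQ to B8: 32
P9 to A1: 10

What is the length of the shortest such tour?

Minimum total distance: 112 m.

HQ - P9 - B8 - A1 - P3 - R2 - HQ: 27+22+25+35+12+28 = 149
HQ - P9 - B8 - A1 - R2 - P3 - HQ: 27+22+25+24+12+19 = 129
HQ - P9 - B8 - P3 - A1 - R2 - HQ: 27+22+18+35+24+28 = 154
HQ - P9 - B8 - P3 - R2 - A1 - HQ: 27+22+18+12+24+29 = 132
HQ - P9 - B8 - R2 - A1 - P3 - HQ: 27+22+30+24+35+19 = 157
HQ - P9 - B8 - R2 - P3 - A1 - HQ: 27+22+30+12+35+29 = 155
HQ - P9 - A1 - B8 - P3 - R2 - HQ: 27+10+25+18+12+28 = 120
HQ - P9 - A1 - B8 - R2 - P3 - HQ: 27+10+25+30+12+19 = 123
HQ - P9 - A1 - P3 - B8 - R2 - HQ: 27+10+35+18+30+28 = 148
HQ - P9 - A1 - P3 - R2 - B8 - HQ: 27+10+35+12+30+32 = 146
HQ - P9 - A1 - R2 - B8 - P3 - HQ: 27+10+24+30+18+19 = 128
HQ - P9 - A1 - R2 - P3 - B8 - HQ: 27+10+24+12+18+32 = 123
HQ - P9 - P3 - B8 - A1 - R2 - HQ: 27+26+18+25+24+28 = 148
HQ - P9 - P3 - B8 - R2 - A1 - HQ: 27+26+18+30+24+29 = 154
… (46 more)
HQ - B8 - A1 - P9 - R2 - P3 - HQ: 32+25+10+14+12+19 = 112  ← best
The minimum is 112.
One optimal route: HQ → B8 → A1 → P9 → R2 → P3 → HQ (or its reverse).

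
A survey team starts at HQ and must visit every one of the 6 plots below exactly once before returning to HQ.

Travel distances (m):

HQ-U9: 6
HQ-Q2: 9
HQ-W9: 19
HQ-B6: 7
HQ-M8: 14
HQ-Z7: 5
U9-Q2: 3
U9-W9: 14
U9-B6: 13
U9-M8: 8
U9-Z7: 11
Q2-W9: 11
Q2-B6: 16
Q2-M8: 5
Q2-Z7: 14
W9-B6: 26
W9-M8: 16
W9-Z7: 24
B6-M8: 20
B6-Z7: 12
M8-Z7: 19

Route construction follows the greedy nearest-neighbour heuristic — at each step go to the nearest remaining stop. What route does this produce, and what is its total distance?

At HQ the remaining stops are Z7 5, U9 6, B6 7, Q2 9, M8 14, W9 19; go to Z7.
At Z7 the remaining stops are U9 11, B6 12, Q2 14, M8 19, W9 24; go to U9.
At U9 the remaining stops are Q2 3, M8 8, B6 13, W9 14; go to Q2.
At Q2 the remaining stops are M8 5, W9 11, B6 16; go to M8.
At M8 the remaining stops are W9 16, B6 20; go to W9.
At W9 the remaining stops are B6 26; go to B6.
Return B6→HQ: 7.
Total = 5 + 11 + 3 + 5 + 16 + 26 + 7 = 73.

Total distance 73 m via the nearest-neighbour route HQ → Z7 → U9 → Q2 → M8 → W9 → B6 → HQ.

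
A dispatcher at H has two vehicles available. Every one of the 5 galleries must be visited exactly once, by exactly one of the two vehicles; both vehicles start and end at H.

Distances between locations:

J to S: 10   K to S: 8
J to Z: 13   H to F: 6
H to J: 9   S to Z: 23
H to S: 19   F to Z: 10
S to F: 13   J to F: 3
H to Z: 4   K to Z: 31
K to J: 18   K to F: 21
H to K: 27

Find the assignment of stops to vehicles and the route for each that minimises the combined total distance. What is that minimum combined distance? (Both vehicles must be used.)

Try each way of splitting the stops between the two vehicles (each non-empty) and, for each split, find the best tour for each vehicle:
  {K} + {J, S, F, Z}: 54 + 46 = 100
  {J} + {K, S, F, Z}: 18 + 62 = 80
  {K, J} + {S, F, Z}: 54 + 46 = 100
  {S} + {K, J, F, Z}: 38 + 62 = 100
  {K, S} + {J, F, Z}: 54 + 26 = 80
  {J, S} + {K, F, Z}: 38 + 62 = 100
  … (15 splits in total)
  {K, J, S, F} + {Z}: 54 + 8 = 62  ← best
Best: vehicle 1 H → K → S → J → F → H = 54; vehicle 2 H → Z → H = 8; combined 62.

Minimum combined distance: 62.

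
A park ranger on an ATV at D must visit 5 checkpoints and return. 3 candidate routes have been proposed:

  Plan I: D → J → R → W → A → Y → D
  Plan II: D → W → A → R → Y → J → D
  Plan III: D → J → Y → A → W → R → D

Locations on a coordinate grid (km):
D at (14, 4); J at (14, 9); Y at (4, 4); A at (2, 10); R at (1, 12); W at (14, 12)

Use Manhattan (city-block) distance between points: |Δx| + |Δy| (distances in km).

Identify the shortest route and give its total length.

Plan I: 5 + 16 + 13 + 14 + 8 + 10 = 66
Plan II: 8 + 14 + 3 + 11 + 15 + 5 = 56
Plan III: 5 + 15 + 8 + 14 + 13 + 21 = 76

56 km — Plan II is the shortest.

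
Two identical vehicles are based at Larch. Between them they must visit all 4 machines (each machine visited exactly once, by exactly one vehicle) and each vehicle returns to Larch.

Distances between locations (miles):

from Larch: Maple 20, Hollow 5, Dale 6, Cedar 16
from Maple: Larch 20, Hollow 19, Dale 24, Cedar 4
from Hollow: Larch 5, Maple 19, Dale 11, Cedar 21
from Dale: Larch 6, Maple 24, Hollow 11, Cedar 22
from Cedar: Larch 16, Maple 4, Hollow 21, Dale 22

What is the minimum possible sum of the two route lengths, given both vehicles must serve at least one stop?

Minimum combined distance: 56 miles.

Try each way of splitting the stops between the two vehicles (each non-empty) and, for each split, find the best tour for each vehicle:
  {Maple} + {Hollow, Dale, Cedar}: 40 + 54 = 94
  {Hollow} + {Maple, Dale, Cedar}: 10 + 50 = 60
  {Maple, Hollow} + {Dale, Cedar}: 44 + 44 = 88
  {Dale} + {Maple, Hollow, Cedar}: 12 + 44 = 56
  {Maple, Dale} + {Hollow, Cedar}: 50 + 42 = 92
  {Hollow, Dale} + {Maple, Cedar}: 22 + 40 = 62
  … (7 splits in total)
Best: vehicle 1 Larch → Dale → Larch = 12; vehicle 2 Larch → Hollow → Maple → Cedar → Larch = 44; combined 56.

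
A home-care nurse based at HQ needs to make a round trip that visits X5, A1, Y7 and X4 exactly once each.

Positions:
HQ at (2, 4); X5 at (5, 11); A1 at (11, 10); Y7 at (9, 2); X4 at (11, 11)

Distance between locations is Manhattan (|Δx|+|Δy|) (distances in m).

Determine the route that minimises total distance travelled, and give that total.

Shortest round trip = 36 m.

There are 12 distinct closed tours to check (reversals are equivalent).
HQ→X5→A1→Y7→X4→HQ: 10+7+10+11+16 = 54
HQ→X5→A1→X4→Y7→HQ: 10+7+1+11+9 = 38
HQ→X5→Y7→A1→X4→HQ: 10+13+10+1+16 = 50
HQ→X5→Y7→X4→A1→HQ: 10+13+11+1+15 = 50
HQ→X5→X4→A1→Y7→HQ: 10+6+1+10+9 = 36
HQ→X5→X4→Y7→A1→HQ: 10+6+11+10+15 = 52
HQ→A1→X5→Y7→X4→HQ: 15+7+13+11+16 = 62
HQ→A1→X5→X4→Y7→HQ: 15+7+6+11+9 = 48
HQ→A1→Y7→X5→X4→HQ: 15+10+13+6+16 = 60
HQ→A1→X4→X5→Y7→HQ: 15+1+6+13+9 = 44
HQ→Y7→X5→A1→X4→HQ: 9+13+7+1+16 = 46
HQ→Y7→A1→X5→X4→HQ: 9+10+7+6+16 = 48
The minimum is 36.
One optimal route: HQ → X5 → X4 → A1 → Y7 → HQ (or its reverse).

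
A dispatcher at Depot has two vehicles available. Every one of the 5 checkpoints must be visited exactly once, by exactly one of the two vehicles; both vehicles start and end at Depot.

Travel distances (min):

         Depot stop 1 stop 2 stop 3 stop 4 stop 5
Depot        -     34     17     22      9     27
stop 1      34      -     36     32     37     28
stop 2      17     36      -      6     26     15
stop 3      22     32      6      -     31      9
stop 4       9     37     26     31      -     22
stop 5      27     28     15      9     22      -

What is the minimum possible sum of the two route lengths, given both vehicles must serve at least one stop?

Check every non-empty split of the stops between the two vehicles; for each half take its own optimal tour:
  {stop 1} + {stop 2, stop 3, stop 4, stop 5}: 68 + 63 = 131
  {stop 2} + {stop 1, stop 3, stop 4, stop 5}: 34 + 105 = 139
  {stop 1, stop 2} + {stop 3, stop 4, stop 5}: 87 + 62 = 149
  {stop 3} + {stop 1, stop 2, stop 4, stop 5}: 44 + 106 = 150
  {stop 1, stop 3} + {stop 2, stop 4, stop 5}: 88 + 63 = 151
  {stop 2, stop 3} + {stop 1, stop 4, stop 5}: 45 + 93 = 138
  … (15 splits in total)
  {stop 4} + {stop 1, stop 2, stop 3, stop 5}: 18 + 94 = 112  ← best
Best: vehicle 1 Depot → stop 4 → Depot = 18; vehicle 2 Depot → stop 1 → stop 5 → stop 3 → stop 2 → Depot = 94; combined 112.

Minimum combined distance: 112 min.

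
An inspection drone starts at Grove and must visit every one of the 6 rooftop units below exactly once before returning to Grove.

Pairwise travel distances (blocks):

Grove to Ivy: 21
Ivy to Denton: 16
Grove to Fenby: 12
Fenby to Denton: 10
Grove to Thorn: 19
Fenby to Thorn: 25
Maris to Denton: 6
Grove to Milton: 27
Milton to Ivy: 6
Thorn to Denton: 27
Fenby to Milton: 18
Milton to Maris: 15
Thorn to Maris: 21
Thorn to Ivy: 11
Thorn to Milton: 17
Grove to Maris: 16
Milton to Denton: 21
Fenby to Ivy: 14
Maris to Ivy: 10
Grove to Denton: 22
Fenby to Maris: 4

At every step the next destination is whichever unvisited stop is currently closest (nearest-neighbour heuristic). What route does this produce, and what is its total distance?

At Grove the remaining stops are Fenby 12, Maris 16, Thorn 19, Ivy 21, Denton 22, Milton 27; go to Fenby.
At Fenby the remaining stops are Maris 4, Denton 10, Ivy 14, Milton 18, Thorn 25; go to Maris.
At Maris the remaining stops are Denton 6, Ivy 10, Milton 15, Thorn 21; go to Denton.
At Denton the remaining stops are Ivy 16, Milton 21, Thorn 27; go to Ivy.
At Ivy the remaining stops are Milton 6, Thorn 11; go to Milton.
At Milton the remaining stops are Thorn 17; go to Thorn.
Return Thorn→Grove: 19.
Total = 12 + 4 + 6 + 16 + 6 + 17 + 19 = 80.

Nearest-neighbour total = 80 blocks; route Grove → Fenby → Maris → Denton → Ivy → Milton → Thorn → Grove.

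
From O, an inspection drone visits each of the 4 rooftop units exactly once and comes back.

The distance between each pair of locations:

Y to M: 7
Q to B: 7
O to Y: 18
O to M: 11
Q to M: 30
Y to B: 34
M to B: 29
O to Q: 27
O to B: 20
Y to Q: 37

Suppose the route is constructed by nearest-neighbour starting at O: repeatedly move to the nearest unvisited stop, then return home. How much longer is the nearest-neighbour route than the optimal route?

From O: M=11, Y=18, B=20, Q=27 → choose M (11).
From M: Y=7, B=29, Q=30 → choose Y (7).
From Y: B=34, Q=37 → choose B (34).
From B: Q=7 → choose Q (7).
NN route O → M → Y → B → Q → O costs 86.
Optimal: O → Y → M → Q → B → O costs 82 (by enumerating all 12 distinct tours).
Excess = 86 − 82 = 4.

4 longer than the optimal tour.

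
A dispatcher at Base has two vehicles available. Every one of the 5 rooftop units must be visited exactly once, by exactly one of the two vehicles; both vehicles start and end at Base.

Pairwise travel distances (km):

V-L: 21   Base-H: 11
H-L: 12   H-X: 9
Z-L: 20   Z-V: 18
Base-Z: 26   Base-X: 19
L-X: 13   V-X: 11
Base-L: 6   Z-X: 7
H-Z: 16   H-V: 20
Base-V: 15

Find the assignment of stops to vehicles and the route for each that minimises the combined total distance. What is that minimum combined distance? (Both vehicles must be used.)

72 km — the smallest possible combined total.

Try each way of splitting the stops between the two vehicles (each non-empty) and, for each split, find the best tour for each vehicle:
  {H} + {Z, V, L, X}: 22 + 59 = 81
  {Z} + {H, V, L, X}: 52 + 53 = 105
  {H, Z} + {V, L, X}: 53 + 45 = 98
  {V} + {H, Z, L, X}: 30 + 53 = 83
  {H, V} + {Z, L, X}: 46 + 52 = 98
  {Z, V} + {H, L, X}: 59 + 39 = 98
  … (15 splits in total)
  {L} + {H, Z, V, X}: 12 + 60 = 72  ← best
Best: vehicle 1 Base → L → Base = 12; vehicle 2 Base → H → Z → X → V → Base = 60; combined 72.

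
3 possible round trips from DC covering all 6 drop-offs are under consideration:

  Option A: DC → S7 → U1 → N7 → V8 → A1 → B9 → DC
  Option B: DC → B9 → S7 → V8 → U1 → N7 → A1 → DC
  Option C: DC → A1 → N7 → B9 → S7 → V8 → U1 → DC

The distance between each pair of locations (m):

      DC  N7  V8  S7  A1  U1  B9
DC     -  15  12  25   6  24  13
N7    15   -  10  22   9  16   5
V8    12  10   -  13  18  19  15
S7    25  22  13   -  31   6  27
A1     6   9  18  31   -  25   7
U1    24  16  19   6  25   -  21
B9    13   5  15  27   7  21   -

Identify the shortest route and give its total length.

95 m — Option A is the shortest.

Option A: 25 + 6 + 16 + 10 + 18 + 7 + 13 = 95
Option B: 13 + 27 + 13 + 19 + 16 + 9 + 6 = 103
Option C: 6 + 9 + 5 + 27 + 13 + 19 + 24 = 103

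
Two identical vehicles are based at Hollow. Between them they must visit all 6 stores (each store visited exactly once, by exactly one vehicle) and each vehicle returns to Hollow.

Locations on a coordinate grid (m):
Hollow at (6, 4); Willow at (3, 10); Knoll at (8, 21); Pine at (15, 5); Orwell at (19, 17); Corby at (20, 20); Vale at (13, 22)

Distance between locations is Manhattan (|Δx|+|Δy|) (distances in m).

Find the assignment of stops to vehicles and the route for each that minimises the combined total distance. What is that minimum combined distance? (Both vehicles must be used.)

Check every non-empty split of the stops between the two vehicles; for each half take its own optimal tour:
  {Willow} + {Knoll, Pine, Orwell, Corby, Vale}: 18 + 64 = 82
  {Knoll} + {Willow, Pine, Orwell, Corby, Vale}: 38 + 70 = 108
  {Willow, Knoll} + {Pine, Orwell, Corby, Vale}: 44 + 64 = 108
  {Pine} + {Willow, Knoll, Orwell, Corby, Vale}: 20 + 70 = 90
  {Willow, Pine} + {Knoll, Orwell, Corby, Vale}: 36 + 64 = 100
  {Knoll, Pine} + {Willow, Orwell, Corby, Vale}: 52 + 70 = 122
  … (31 splits in total)
Best: vehicle 1 Hollow → Willow → Hollow = 18; vehicle 2 Hollow → Knoll → Vale → Corby → Orwell → Pine → Hollow = 64; combined 82.

82 m — the smallest possible combined total.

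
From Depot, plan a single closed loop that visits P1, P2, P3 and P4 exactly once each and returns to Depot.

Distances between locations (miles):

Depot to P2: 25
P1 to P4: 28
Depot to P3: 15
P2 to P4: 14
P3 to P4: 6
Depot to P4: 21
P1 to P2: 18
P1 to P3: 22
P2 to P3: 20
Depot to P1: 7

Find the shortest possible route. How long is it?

Minimum total distance: 60 miles.

With 4 stops there are 4!/2 = 12 distinct round trips (a route and its reverse cost the same).
Depot - P1 - P2 - P3 - P4 - Depot: 7+18+20+6+21 = 72
Depot - P1 - P2 - P4 - P3 - Depot: 7+18+14+6+15 = 60
Depot - P1 - P3 - P2 - P4 - Depot: 7+22+20+14+21 = 84
Depot - P1 - P3 - P4 - P2 - Depot: 7+22+6+14+25 = 74
Depot - P1 - P4 - P2 - P3 - Depot: 7+28+14+20+15 = 84
Depot - P1 - P4 - P3 - P2 - Depot: 7+28+6+20+25 = 86
Depot - P2 - P1 - P3 - P4 - Depot: 25+18+22+6+21 = 92
Depot - P2 - P1 - P4 - P3 - Depot: 25+18+28+6+15 = 92
Depot - P2 - P3 - P1 - P4 - Depot: 25+20+22+28+21 = 116
Depot - P2 - P4 - P1 - P3 - Depot: 25+14+28+22+15 = 104
Depot - P3 - P1 - P2 - P4 - Depot: 15+22+18+14+21 = 90
Depot - P3 - P2 - P1 - P4 - Depot: 15+20+18+28+21 = 102
The minimum is 60.
One optimal route: Depot → P1 → P2 → P4 → P3 → Depot (or its reverse).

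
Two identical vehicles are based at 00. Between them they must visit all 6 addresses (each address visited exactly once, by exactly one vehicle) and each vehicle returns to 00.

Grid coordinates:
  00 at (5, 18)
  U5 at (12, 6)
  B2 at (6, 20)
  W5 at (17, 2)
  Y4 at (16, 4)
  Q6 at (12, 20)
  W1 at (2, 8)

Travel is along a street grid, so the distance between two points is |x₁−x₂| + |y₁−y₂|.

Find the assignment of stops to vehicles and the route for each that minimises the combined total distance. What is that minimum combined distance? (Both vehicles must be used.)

72 — the smallest possible combined total.

There are 2^5 − 1 = 31 ways to divide the 6 stops into two non-empty groups. For each, the best each vehicle can do is its own shortest tour through its group:
  {U5} + {B2, W5, Y4, Q6, W1}: 38 + 66 = 104
  {B2} + {U5, W5, Y4, Q6, W1}: 6 + 66 = 72
  {U5, B2} + {W5, Y4, Q6, W1}: 42 + 66 = 108
  {W5} + {U5, B2, Y4, Q6, W1}: 56 + 60 = 116
  {U5, W5} + {B2, Y4, Q6, W1}: 56 + 60 = 116
  {B2, W5} + {U5, Y4, Q6, W1}: 60 + 60 = 120
  … (31 splits in total)
Best: vehicle 1 00 → B2 → 00 = 6; vehicle 2 00 → Q6 → U5 → W5 → Y4 → W1 → 00 = 66; combined 72.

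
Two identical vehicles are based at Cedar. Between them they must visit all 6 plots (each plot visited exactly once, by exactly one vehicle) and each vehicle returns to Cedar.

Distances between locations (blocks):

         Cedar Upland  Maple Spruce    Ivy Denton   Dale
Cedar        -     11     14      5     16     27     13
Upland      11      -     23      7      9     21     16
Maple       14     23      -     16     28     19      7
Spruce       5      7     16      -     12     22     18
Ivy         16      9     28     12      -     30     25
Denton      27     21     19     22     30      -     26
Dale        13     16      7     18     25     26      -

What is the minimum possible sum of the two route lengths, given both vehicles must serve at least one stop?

There are 2^5 − 1 = 31 ways to divide the 6 stops into two non-empty groups. For each, the best each vehicle can do is its own shortest tour through its group:
  {Upland} + {Maple, Spruce, Ivy, Denton, Dale}: 22 + 86 = 108
  {Maple} + {Upland, Spruce, Ivy, Denton, Dale}: 28 + 86 = 114
  {Upland, Maple} + {Spruce, Ivy, Denton, Dale}: 48 + 86 = 134
  {Spruce} + {Upland, Maple, Ivy, Denton, Dale}: 10 + 85 = 95
  {Upland, Spruce} + {Maple, Ivy, Denton, Dale}: 23 + 85 = 108
  {Maple, Spruce} + {Upland, Ivy, Denton, Dale}: 35 + 85 = 120
  … (31 splits in total)
Best: vehicle 1 Cedar → Spruce → Cedar = 10; vehicle 2 Cedar → Ivy → Upland → Denton → Maple → Dale → Cedar = 85; combined 95.

95 blocks — the smallest possible combined total.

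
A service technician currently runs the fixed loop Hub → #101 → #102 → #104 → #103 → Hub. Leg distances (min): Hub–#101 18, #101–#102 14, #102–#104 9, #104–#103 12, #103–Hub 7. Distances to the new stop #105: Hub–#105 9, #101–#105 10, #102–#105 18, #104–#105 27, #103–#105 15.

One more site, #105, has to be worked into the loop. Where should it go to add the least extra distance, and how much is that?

Insertion cost between consecutive stops i–j is d(i,#105) + d(#105,j) − d(i,j):
  between Hub and #101: 9 + 10 − 18 = 1
  between #101 and #102: 10 + 18 − 14 = 14
  between #102 and #104: 18 + 27 − 9 = 36
  between #104 and #103: 27 + 15 − 12 = 30
  between #103 and Hub: 15 + 9 − 7 = 17
Cheapest insertion is between Hub and #101, adding 1.
New total = 60 + 1 = 61.

Adding 1 min by placing #105 on the Hub–#101 leg.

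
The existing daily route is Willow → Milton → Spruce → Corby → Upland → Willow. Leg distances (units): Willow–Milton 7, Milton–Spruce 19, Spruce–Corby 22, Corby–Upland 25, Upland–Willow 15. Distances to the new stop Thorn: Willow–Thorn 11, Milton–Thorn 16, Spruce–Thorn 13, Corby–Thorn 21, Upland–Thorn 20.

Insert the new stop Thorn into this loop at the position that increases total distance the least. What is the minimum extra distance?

Minimum extra distance: 10, inserting Thorn between Milton and Spruce.

Insertion cost between consecutive stops i–j is d(i,Thorn) + d(Thorn,j) − d(i,j):
  between Willow and Milton: 11 + 16 − 7 = 20
  between Milton and Spruce: 16 + 13 − 19 = 10
  between Spruce and Corby: 13 + 21 − 22 = 12
  between Corby and Upland: 21 + 20 − 25 = 16
  between Upland and Willow: 20 + 11 − 15 = 16
Cheapest insertion is between Milton and Spruce, adding 10.
New total = 88 + 10 = 98.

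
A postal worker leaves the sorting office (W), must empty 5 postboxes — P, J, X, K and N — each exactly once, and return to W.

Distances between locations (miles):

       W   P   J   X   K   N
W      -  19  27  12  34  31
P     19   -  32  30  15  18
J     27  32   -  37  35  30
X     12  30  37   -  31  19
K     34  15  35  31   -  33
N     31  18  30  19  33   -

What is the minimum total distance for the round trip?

126 miles — the shortest possible round trip.

W-P-J-X-K-N-W: 19+32+37+31+33+31 = 183
W-P-J-X-N-K-W: 19+32+37+19+33+34 = 174
W-P-J-K-X-N-W: 19+32+35+31+19+31 = 167
W-P-J-K-N-X-W: 19+32+35+33+19+12 = 150
W-P-J-N-X-K-W: 19+32+30+19+31+34 = 165
W-P-J-N-K-X-W: 19+32+30+33+31+12 = 157
W-P-X-J-K-N-W: 19+30+37+35+33+31 = 185
W-P-X-J-N-K-W: 19+30+37+30+33+34 = 183
W-P-X-K-J-N-W: 19+30+31+35+30+31 = 176
W-P-X-K-N-J-W: 19+30+31+33+30+27 = 170
W-P-X-N-J-K-W: 19+30+19+30+35+34 = 167
W-P-X-N-K-J-W: 19+30+19+33+35+27 = 163
W-P-K-J-X-N-W: 19+15+35+37+19+31 = 156
W-P-K-J-N-X-W: 19+15+35+30+19+12 = 130
… (46 more)
W-J-K-P-N-X-W: 27+35+15+18+19+12 = 126  ← best
The minimum is 126.
One optimal route: W → J → K → P → N → X → W (or its reverse).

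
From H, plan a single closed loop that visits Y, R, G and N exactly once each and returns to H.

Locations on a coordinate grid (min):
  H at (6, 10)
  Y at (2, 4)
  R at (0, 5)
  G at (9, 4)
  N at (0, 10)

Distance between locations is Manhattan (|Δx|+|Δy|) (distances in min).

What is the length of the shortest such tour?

Minimum total distance: 30 min.

With 4 stops there are 4!/2 = 12 distinct round trips (a route and its reverse cost the same).
H → Y → R → G → N → H: 10+3+10+15+6 = 44
H → Y → R → N → G → H: 10+3+5+15+9 = 42
H → Y → G → R → N → H: 10+7+10+5+6 = 38
H → Y → G → N → R → H: 10+7+15+5+11 = 48
H → Y → N → R → G → H: 10+8+5+10+9 = 42
H → Y → N → G → R → H: 10+8+15+10+11 = 54
H → R → Y → G → N → H: 11+3+7+15+6 = 42
H → R → Y → N → G → H: 11+3+8+15+9 = 46
H → R → G → Y → N → H: 11+10+7+8+6 = 42
H → R → N → Y → G → H: 11+5+8+7+9 = 40
H → G → Y → R → N → H: 9+7+3+5+6 = 30
H → G → R → Y → N → H: 9+10+3+8+6 = 36
The minimum is 30.
One optimal route: H → G → Y → R → N → H (or its reverse).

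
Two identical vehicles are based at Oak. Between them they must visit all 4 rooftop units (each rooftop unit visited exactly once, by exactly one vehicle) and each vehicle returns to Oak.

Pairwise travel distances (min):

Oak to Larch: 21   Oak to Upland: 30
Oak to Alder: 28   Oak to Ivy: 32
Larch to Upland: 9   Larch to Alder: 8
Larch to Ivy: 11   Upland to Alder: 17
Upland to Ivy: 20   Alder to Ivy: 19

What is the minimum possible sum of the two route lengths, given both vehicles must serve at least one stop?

138 min — the smallest possible combined total.

There are 2^3 − 1 = 7 ways to divide the 4 stops into two non-empty groups. For each, the best each vehicle can do is its own shortest tour through its group:
  {Larch} + {Upland, Alder, Ivy}: 42 + 97 = 139
  {Upland} + {Larch, Alder, Ivy}: 60 + 79 = 139
  {Larch, Upland} + {Alder, Ivy}: 60 + 79 = 139
  {Alder} + {Larch, Upland, Ivy}: 56 + 82 = 138
  {Larch, Alder} + {Upland, Ivy}: 57 + 82 = 139
  {Upland, Alder} + {Larch, Ivy}: 75 + 64 = 139
  … (7 splits in total)
Best: vehicle 1 Oak → Alder → Oak = 56; vehicle 2 Oak → Larch → Upland → Ivy → Oak = 82; combined 138.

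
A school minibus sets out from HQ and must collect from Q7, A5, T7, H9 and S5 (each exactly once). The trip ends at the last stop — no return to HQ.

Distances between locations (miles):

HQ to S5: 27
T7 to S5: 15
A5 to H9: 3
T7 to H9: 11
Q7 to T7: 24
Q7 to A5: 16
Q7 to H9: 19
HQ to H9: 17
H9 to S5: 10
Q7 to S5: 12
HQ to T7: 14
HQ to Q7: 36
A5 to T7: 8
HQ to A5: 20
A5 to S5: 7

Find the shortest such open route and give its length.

Minimum one-way distance = 47 miles.

There are 5! = 120 possible orderings.
HQ → Q7 → A5 → T7 → H9 → S5: 36+16+8+11+10 = 81
HQ → Q7 → A5 → T7 → S5 → H9: 36+16+8+15+10 = 85
HQ → Q7 → A5 → H9 → T7 → S5: 36+16+3+11+15 = 81
HQ → Q7 → A5 → H9 → S5 → T7: 36+16+3+10+15 = 80
HQ → Q7 → A5 → S5 → T7 → H9: 36+16+7+15+11 = 85
HQ → Q7 → A5 → S5 → H9 → T7: 36+16+7+10+11 = 80
HQ → Q7 → T7 → A5 → H9 → S5: 36+24+8+3+10 = 81
HQ → Q7 → T7 → A5 → S5 → H9: 36+24+8+7+10 = 85
HQ → Q7 → T7 → H9 → A5 → S5: 36+24+11+3+7 = 81
HQ → Q7 → T7 → H9 → S5 → A5: 36+24+11+10+7 = 88
HQ → Q7 → T7 → S5 → A5 → H9: 36+24+15+7+3 = 85
HQ → Q7 → T7 → S5 → H9 → A5: 36+24+15+10+3 = 88
HQ → Q7 → H9 → A5 → T7 → S5: 36+19+3+8+15 = 81
HQ → Q7 → H9 → A5 → S5 → T7: 36+19+3+7+15 = 80
… (106 more)
HQ → T7 → A5 → H9 → S5 → Q7: 14+8+3+10+12 = 47  ← best
The minimum is 47.
One shortest path: HQ → T7 → A5 → H9 → S5 → Q7.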